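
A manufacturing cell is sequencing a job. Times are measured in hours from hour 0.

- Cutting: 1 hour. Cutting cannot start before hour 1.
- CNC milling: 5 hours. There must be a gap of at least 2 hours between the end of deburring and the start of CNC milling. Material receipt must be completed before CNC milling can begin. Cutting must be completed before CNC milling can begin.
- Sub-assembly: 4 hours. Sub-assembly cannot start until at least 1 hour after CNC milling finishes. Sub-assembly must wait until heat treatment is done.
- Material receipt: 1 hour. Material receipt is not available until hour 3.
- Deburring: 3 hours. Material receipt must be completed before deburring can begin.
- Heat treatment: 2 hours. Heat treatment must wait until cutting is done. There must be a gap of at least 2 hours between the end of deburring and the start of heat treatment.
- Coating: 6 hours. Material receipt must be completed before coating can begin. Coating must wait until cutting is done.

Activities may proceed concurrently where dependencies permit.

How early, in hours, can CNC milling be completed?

Cutting waits on its own release at hour 1, so it starts at hour 1 and finishes at 1 + 1 = hour 2.
Material receipt waits on its own release at hour 3, so it starts at hour 3 and finishes at 3 + 1 = hour 4.
After material receipt (finishes hour 4), deburring can start at hour 4 and finishes at hour 7.
For CNC milling: deburring (finishes hour 7, plus 2-hour gap → hour 9); material receipt (finishes hour 4); cutting (finishes hour 2). Taking the maximum gives a start of hour 9, and it finishes at 9 + 5 = hour 14.

14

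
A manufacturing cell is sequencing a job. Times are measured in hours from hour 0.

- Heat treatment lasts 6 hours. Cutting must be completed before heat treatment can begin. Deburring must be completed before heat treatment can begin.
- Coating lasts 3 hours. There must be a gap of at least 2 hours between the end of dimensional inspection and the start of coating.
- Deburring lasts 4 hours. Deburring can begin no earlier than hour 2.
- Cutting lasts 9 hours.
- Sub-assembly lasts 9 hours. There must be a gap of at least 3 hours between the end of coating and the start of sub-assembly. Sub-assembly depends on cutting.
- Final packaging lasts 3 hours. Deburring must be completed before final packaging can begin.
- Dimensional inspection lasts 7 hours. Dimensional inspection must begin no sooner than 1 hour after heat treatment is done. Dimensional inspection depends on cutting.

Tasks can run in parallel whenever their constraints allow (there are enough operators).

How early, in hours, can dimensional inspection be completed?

Deburring cannot begin until its own release at hour 2. It runs from hour 2 to 2 + 4 = hour 6.
Nothing blocks cutting, so it runs from hour 0 to hour 9.
Heat treatment cannot start until cutting (finishes hour 9); deburring (finishes hour 6). The controlling bound is hour 9, so heat treatment finishes at 9 + 6 = hour 15.
Dimensional inspection needs all of heat treatment (finishes hour 15, plus 1-hour gap → hour 16); cutting (finishes hour 9). That puts its earliest start at hour 16; it finishes at 16 + 7 = hour 23.

23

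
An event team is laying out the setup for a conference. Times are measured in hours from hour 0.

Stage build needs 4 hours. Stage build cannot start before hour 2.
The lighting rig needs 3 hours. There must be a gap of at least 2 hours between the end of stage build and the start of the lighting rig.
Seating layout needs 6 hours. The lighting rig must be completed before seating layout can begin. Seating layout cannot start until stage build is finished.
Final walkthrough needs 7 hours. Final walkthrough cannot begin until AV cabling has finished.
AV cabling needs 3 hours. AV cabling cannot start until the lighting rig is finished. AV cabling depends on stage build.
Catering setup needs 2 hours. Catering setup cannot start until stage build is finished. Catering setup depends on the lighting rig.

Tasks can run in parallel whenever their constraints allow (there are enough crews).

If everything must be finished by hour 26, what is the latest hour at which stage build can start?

To finish by hour 26, final walkthrough (duration 7) must start no later than hour 19.
AV cabling has to be done before final walkthrough (must start by hour 19). That means finishing by hour 19, i.e. starting by 19 − 3 = hour 16.
Seating layout must finish by hour 26; it takes 6 hours, so it must start by 26 − 6 = hour 20.
To finish by hour 26, catering setup (duration 2) must start no later than hour 24.
The lighting rig has several dependents: AV cabling (must start by hour 16); seating layout (must start by hour 20); catering setup (must start by hour 24). The earliest of those limits is hour 16, so the lighting rig must start by 16 − 3 = hour 13.
Stage build feeds the lighting rig (must start by hour 13, minus 2-hour gap → hour 11); AV cabling (must start by hour 16); seating layout (must start by hour 20); catering setup (must start by hour 24). Taking the minimum, stage build must finish by hour 11 and start by 11 − 4 = hour 7.

7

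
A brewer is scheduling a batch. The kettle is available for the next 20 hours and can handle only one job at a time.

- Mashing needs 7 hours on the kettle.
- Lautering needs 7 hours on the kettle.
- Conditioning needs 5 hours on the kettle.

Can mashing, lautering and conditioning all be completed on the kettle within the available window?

Running back to back, the jobs need 7 + 7 + 5 = 19 hours on the kettle.
Since 19 ≤ 20, they fit within the window.

Yes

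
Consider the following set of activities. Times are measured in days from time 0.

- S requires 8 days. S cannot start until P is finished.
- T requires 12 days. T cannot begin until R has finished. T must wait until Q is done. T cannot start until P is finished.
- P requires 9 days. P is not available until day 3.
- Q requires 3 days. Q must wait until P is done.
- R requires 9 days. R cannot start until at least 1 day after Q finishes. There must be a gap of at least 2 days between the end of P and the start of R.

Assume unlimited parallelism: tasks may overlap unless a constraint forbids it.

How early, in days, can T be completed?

37

After its own release at day 3, P can start at day 3 and finishes at day 12.
After P (finishes day 12), Q can start at day 12 and finishes at day 15.
R cannot start until Q (finishes day 15, plus 1-day gap → day 16); P (finishes day 12, plus 2-day gap → day 14). The controlling bound is day 16, so R finishes at 16 + 9 = day 25.
T needs all of R (finishes day 25); Q (finishes day 15); P (finishes day 12). That puts its earliest start at day 25; it finishes at 25 + 12 = day 37.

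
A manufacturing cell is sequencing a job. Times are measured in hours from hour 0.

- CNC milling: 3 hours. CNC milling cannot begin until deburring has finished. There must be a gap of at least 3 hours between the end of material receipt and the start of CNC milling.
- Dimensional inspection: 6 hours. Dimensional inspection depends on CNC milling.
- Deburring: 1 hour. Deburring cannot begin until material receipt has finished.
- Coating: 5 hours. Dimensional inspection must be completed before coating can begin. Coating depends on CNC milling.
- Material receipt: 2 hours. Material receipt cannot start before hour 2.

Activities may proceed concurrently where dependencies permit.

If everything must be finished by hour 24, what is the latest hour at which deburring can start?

To finish by hour 24, coating (duration 5) must start no later than hour 19.
Dimensional inspection has to be done before coating (must start by hour 19). That means finishing by hour 19, i.e. starting by 19 − 6 = hour 13.
CNC milling feeds dimensional inspection (must start by hour 13); coating (must start by hour 19). Taking the minimum, CNC milling must finish by hour 13 and start by 13 − 3 = hour 10.
Deburring must finish before CNC milling (must start by hour 10). With a 1-hour duration, deburring must start by 10 − 1 = hour 9.

9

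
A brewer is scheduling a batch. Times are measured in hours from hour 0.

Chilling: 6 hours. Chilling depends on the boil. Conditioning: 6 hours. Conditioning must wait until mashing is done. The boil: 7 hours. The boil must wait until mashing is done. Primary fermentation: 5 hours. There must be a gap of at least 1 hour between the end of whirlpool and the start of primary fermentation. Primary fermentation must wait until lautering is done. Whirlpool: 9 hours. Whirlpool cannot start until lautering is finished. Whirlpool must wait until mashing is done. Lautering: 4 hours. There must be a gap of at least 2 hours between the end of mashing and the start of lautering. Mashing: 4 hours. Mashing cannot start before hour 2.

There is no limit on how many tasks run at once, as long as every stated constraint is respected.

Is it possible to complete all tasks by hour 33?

Mashing cannot begin until its own release at hour 2. It runs from hour 2 to 2 + 4 = hour 6.
After mashing (finishes hour 6), conditioning can start at hour 6 and finishes at hour 12.
After mashing (finishes hour 6), the boil can start at hour 6 and finishes at hour 13.
Chilling waits on the boil (finishes hour 13), so it starts at hour 13 and finishes at 13 + 6 = hour 19.
Lautering cannot begin until mashing (finishes hour 6, plus 2-hour gap → hour 8). It runs from hour 8 to 8 + 4 = hour 12.
For whirlpool: lautering (finishes hour 12); mashing (finishes hour 6). Taking the maximum gives a start of hour 12, and it finishes at 12 + 9 = hour 21.
Primary fermentation needs all of whirlpool (finishes hour 21, plus 1-hour gap → hour 22); lautering (finishes hour 12). That puts its earliest start at hour 22; it finishes at 22 + 5 = hour 27.
Every task is finished by hour 27, which is no later than the deadline of 33, so the schedule is feasible.

Yes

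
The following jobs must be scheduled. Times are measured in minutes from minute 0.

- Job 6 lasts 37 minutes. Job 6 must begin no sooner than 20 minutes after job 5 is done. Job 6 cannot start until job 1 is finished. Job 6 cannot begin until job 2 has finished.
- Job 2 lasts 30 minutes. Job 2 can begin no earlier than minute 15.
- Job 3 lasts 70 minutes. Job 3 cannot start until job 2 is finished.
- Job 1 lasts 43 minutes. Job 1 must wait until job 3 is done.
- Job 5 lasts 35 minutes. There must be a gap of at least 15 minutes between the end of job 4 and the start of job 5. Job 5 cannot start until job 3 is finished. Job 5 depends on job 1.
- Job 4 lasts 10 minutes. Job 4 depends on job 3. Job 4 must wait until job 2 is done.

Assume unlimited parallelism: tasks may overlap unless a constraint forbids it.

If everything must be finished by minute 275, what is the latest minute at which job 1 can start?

Nothing follows job 6; the deadline of minute 275 is its only limit. It must start by 275 − 37 = minute 238.
Job 5 feeds into job 6 (must start by minute 238, minus 20-minute gap → minute 218); so job 5 must finish by minute 218 and therefore start by minute 183.
Job 1 feeds job 5 (must start by minute 183); job 6 (must start by minute 238). Taking the minimum, job 1 must finish by minute 183 and start by 183 − 43 = minute 140.

140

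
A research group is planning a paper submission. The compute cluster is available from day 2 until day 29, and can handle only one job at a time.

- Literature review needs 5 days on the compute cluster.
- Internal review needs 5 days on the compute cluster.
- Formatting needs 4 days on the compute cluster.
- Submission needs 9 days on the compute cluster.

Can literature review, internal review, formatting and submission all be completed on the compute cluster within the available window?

The compute cluster window is 29 − 2 = 27 days.
Running back to back, the jobs need 5 + 5 + 4 + 9 = 23 days on the compute cluster.
Since 23 ≤ 27, they fit within the window.

Yes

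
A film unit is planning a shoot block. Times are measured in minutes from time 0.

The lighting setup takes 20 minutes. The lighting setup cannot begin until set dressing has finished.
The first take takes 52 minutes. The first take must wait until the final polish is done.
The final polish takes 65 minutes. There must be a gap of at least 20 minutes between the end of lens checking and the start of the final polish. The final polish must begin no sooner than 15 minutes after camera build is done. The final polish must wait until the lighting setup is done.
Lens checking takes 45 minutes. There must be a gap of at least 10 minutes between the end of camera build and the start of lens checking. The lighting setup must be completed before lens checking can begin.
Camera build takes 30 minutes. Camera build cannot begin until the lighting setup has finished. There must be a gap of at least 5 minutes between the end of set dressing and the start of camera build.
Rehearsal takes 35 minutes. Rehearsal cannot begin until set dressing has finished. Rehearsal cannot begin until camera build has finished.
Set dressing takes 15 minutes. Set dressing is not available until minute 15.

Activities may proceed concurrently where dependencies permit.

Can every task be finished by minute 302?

Yes

Set dressing waits on its own release at minute 15, so it starts at minute 15 and finishes at 15 + 15 = minute 30.
After set dressing (finishes minute 30), the lighting setup can start at minute 30 and finishes at minute 50.
Camera build has to wait for the lighting setup (finishes minute 50); set dressing (finishes minute 30, plus 5-minute gap → minute 35). The latest of these is minute 50, so camera build runs minute 50 to 50 + 30 = minute 80.
For rehearsal: set dressing (finishes minute 30); camera build (finishes minute 80). Taking the maximum gives a start of minute 80, and it finishes at 80 + 35 = minute 115.
Lens checking cannot start until camera build (finishes minute 80, plus 10-minute gap → minute 90); the lighting setup (finishes minute 50). The controlling bound is minute 90, so lens checking finishes at 90 + 45 = minute 135.
The final polish has to wait for lens checking (finishes minute 135, plus 20-minute gap → minute 155); camera build (finishes minute 80, plus 15-minute gap → minute 95); the lighting setup (finishes minute 50). The latest of these is minute 155, so the final polish runs minute 155 to 155 + 65 = minute 220.
The first take waits on the final polish (finishes minute 220), so it starts at minute 220 and finishes at 220 + 52 = minute 272.
Every task is finished by minute 272, which is no later than the deadline of 302, so the schedule is feasible.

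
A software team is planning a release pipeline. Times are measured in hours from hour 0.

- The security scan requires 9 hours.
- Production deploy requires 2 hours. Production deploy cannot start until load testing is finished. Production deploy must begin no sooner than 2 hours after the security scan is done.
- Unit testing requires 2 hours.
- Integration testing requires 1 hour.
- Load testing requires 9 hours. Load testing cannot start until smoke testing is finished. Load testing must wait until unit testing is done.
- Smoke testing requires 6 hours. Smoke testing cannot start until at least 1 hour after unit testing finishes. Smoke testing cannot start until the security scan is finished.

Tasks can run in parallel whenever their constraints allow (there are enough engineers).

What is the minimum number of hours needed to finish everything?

26

Nothing blocks the security scan, so it runs from hour 0 to hour 9.
Integration testing can start immediately at hour 0; it finishes at hour 1.
Unit testing can start immediately at hour 0; it finishes at hour 2.
Smoke testing needs all of unit testing (finishes hour 2, plus 1-hour gap → hour 3); the security scan (finishes hour 9). That puts its earliest start at hour 9; it finishes at 9 + 6 = hour 15.
Load testing needs all of smoke testing (finishes hour 15); unit testing (finishes hour 2). That puts its earliest start at hour 15; it finishes at 15 + 9 = hour 24.
Production deploy has to wait for load testing (finishes hour 24); the security scan (finishes hour 9, plus 2-hour gap → hour 11). The latest of these is hour 24, so production deploy runs hour 24 to 24 + 2 = hour 26.
All tasks are finished once the last one completes. Finish times: Unit testing at 2, Integration testing at 1, The security scan at 9, Smoke testing at 15, Load testing at 24, Production deploy at 26. The latest is hour 26.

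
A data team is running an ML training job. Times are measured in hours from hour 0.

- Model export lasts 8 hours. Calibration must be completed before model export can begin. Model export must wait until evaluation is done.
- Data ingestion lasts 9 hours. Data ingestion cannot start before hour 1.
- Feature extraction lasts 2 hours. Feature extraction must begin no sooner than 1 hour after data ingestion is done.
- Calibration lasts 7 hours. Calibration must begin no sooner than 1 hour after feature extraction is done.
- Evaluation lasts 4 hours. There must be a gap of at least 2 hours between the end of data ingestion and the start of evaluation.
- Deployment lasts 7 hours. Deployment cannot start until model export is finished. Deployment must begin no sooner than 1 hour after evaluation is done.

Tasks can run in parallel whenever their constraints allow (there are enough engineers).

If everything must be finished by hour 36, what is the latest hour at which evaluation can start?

17

Deployment must finish by hour 36; it takes 7 hours, so it must start by 36 − 7 = hour 29.
Since deployment (must start by hour 29) depends on it, model export must finish by hour 29. Backing off its 8-hour duration gives a latest start of hour 21.
Evaluation has several dependents: model export (must start by hour 21); deployment (must start by hour 29, minus 1-hour gap → hour 28). The earliest of those limits is hour 21, so evaluation must start by 21 − 4 = hour 17.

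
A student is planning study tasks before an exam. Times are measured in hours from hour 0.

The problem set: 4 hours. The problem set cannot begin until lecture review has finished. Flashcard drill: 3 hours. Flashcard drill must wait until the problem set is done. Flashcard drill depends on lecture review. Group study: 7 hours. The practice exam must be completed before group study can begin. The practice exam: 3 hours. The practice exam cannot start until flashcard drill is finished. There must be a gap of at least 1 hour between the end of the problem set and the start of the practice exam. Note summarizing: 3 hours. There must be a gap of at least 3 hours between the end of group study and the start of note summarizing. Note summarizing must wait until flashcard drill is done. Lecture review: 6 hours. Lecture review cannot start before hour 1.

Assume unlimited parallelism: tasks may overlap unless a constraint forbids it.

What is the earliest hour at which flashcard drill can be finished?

14

Lecture review waits on its own release at hour 1, so it starts at hour 1 and finishes at 1 + 6 = hour 7.
After lecture review (finishes hour 7), the problem set can start at hour 7 and finishes at hour 11.
Flashcard drill cannot start until the problem set (finishes hour 11); lecture review (finishes hour 7). The controlling bound is hour 11, so flashcard drill finishes at 11 + 3 = hour 14.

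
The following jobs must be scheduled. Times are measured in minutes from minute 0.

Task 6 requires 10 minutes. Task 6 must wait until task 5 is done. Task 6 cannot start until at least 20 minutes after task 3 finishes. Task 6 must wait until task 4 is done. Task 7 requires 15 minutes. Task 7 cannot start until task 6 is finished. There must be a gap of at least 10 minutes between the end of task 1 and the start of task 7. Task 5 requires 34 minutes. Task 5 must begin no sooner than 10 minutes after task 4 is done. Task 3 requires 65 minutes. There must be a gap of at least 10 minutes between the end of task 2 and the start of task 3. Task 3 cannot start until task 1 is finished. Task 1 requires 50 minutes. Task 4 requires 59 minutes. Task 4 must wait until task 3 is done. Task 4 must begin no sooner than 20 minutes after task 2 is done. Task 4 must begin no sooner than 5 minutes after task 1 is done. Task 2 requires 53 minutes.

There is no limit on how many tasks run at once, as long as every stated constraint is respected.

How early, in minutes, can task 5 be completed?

Task 2 can start immediately at minute 0; it finishes at minute 53.
Task 1 can start immediately at minute 0; it finishes at minute 50.
For task 3: task 2 (finishes minute 53, plus 10-minute gap → minute 63); task 1 (finishes minute 50). Taking the maximum gives a start of minute 63, and it finishes at 63 + 65 = minute 128.
Task 4 needs all of task 3 (finishes minute 128); task 2 (finishes minute 53, plus 20-minute gap → minute 73); task 1 (finishes minute 50, plus 5-minute gap → minute 55). That puts its earliest start at minute 128; it finishes at 128 + 59 = minute 187.
Task 5 waits on task 4 (finishes minute 187, plus 10-minute gap → minute 197), so it starts at minute 197 and finishes at 197 + 34 = minute 231.

231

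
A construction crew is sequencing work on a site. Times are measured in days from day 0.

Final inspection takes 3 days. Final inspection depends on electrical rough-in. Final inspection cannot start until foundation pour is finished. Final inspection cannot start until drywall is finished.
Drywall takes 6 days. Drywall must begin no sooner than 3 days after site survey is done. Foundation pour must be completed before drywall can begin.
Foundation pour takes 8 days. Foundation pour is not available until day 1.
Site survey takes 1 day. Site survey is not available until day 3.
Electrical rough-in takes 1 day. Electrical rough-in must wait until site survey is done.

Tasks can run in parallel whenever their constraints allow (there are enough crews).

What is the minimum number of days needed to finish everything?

After its own release at day 1, foundation pour can start at day 1 and finishes at day 9.
Site survey cannot begin until its own release at day 3. It runs from day 3 to 3 + 1 = day 4.
Drywall has to wait for site survey (finishes day 4, plus 3-day gap → day 7); foundation pour (finishes day 9). The latest of these is day 9, so drywall runs day 9 to 9 + 6 = day 15.
Electrical rough-in waits on site survey (finishes day 4), so it starts at day 4 and finishes at 4 + 1 = day 5.
Final inspection needs all of electrical rough-in (finishes day 5); foundation pour (finishes day 9); drywall (finishes day 15). That puts its earliest start at day 15; it finishes at 15 + 3 = day 18.
All tasks are finished once the last one completes. Finish times: Site survey at 4, Foundation pour at 9, Electrical rough-in at 5, Drywall at 15, Final inspection at 18. The latest is day 18.

18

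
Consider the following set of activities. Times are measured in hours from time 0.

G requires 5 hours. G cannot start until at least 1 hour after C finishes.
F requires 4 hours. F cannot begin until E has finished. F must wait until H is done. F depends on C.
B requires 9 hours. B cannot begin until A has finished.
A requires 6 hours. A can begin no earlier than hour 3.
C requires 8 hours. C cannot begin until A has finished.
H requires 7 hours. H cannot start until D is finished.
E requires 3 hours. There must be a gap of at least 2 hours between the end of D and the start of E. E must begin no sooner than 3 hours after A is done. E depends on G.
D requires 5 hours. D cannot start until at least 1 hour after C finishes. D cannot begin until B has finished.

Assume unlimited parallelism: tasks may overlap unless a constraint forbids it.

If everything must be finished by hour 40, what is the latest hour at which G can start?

F must finish by hour 40; it takes 4 hours, so it must start by 40 − 4 = hour 36.
E must finish before F (must start by hour 36). With a 3-hour duration, E must start by 36 − 3 = hour 33.
G has to be done before E (must start by hour 33). That means finishing by hour 33, i.e. starting by 33 − 5 = hour 28.

28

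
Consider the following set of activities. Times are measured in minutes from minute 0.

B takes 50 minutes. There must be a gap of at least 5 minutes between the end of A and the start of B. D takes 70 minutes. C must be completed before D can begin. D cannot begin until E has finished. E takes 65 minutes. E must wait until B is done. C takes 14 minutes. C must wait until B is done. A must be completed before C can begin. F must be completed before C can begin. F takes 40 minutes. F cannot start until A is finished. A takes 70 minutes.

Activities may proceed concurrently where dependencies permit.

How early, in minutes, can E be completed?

A can start immediately at minute 0; it finishes at minute 70.
B cannot begin until A (finishes minute 70, plus 5-minute gap → minute 75). It runs from minute 75 to 75 + 50 = minute 125.
E waits on B (finishes minute 125), so it starts at minute 125 and finishes at 125 + 65 = minute 190.

190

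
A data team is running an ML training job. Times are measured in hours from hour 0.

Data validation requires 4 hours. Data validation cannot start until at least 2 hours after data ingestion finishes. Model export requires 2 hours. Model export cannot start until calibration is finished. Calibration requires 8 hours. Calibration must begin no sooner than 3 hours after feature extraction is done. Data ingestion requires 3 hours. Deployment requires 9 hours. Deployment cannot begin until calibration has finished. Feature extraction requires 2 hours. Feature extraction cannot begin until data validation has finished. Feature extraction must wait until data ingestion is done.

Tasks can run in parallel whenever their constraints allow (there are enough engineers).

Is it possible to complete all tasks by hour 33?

Yes

Data ingestion has no prerequisites, so it starts at hour 0 and finishes at hour 3.
After data ingestion (finishes hour 3, plus 2-hour gap → hour 5), data validation can start at hour 5 and finishes at hour 9.
Feature extraction cannot start until data validation (finishes hour 9); data ingestion (finishes hour 3). The controlling bound is hour 9, so feature extraction finishes at 9 + 2 = hour 11.
Calibration cannot begin until feature extraction (finishes hour 11, plus 3-hour gap → hour 14). It runs from hour 14 to 14 + 8 = hour 22.
Deployment cannot begin until calibration (finishes hour 22). It runs from hour 22 to 22 + 9 = hour 31.
Model export waits on calibration (finishes hour 22), so it starts at hour 22 and finishes at 22 + 2 = hour 24.
Every task is finished by hour 31, which is no later than the deadline of 33, so the schedule is feasible.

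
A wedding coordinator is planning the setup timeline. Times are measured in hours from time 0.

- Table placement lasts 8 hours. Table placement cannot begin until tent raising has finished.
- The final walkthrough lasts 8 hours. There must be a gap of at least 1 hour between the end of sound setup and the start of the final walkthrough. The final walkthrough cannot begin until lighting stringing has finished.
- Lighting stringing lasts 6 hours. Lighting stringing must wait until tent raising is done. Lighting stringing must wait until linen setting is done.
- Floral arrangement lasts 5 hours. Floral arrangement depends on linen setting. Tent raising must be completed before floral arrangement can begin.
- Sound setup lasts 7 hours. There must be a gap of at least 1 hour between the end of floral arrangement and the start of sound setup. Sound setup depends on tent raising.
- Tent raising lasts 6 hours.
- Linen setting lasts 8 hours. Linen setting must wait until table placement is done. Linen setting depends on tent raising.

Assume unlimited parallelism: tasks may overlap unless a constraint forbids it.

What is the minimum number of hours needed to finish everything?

Tent raising has no prerequisites, so it starts at hour 0 and finishes at hour 6.
Table placement waits on tent raising (finishes hour 6), so it starts at hour 6 and finishes at 6 + 8 = hour 14.
For linen setting: table placement (finishes hour 14); tent raising (finishes hour 6). Taking the maximum gives a start of hour 14, and it finishes at 14 + 8 = hour 22.
Lighting stringing cannot start until tent raising (finishes hour 6); linen setting (finishes hour 22). The controlling bound is hour 22, so lighting stringing finishes at 22 + 6 = hour 28.
Floral arrangement has to wait for linen setting (finishes hour 22); tent raising (finishes hour 6). The latest of these is hour 22, so floral arrangement runs hour 22 to 22 + 5 = hour 27.
Sound setup needs all of floral arrangement (finishes hour 27, plus 1-hour gap → hour 28); tent raising (finishes hour 6). That puts its earliest start at hour 28; it finishes at 28 + 7 = hour 35.
For the final walkthrough: sound setup (finishes hour 35, plus 1-hour gap → hour 36); lighting stringing (finishes hour 28). Taking the maximum gives a start of hour 36, and it finishes at 36 + 8 = hour 44.
All tasks are finished once the last one completes. Finish times: Tent raising at 6, Table placement at 14, Linen setting at 22, Floral arrangement at 27, Lighting stringing at 28, Sound setup at 35, The final walkthrough at 44. The latest is hour 44.

44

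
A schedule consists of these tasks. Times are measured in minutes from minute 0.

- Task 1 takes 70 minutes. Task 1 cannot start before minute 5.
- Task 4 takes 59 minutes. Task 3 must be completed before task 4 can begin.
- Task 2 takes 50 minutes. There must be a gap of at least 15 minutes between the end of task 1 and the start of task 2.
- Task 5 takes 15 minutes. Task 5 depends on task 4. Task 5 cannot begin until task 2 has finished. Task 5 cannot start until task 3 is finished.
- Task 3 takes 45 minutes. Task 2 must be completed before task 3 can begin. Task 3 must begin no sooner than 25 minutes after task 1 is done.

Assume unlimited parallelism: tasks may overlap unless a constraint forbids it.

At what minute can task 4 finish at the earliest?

Task 1 waits on its own release at minute 5, so it starts at minute 5 and finishes at 5 + 70 = minute 75.
Task 2 cannot begin until task 1 (finishes minute 75, plus 15-minute gap → minute 90). It runs from minute 90 to 90 + 50 = minute 140.
Task 3 needs all of task 2 (finishes minute 140); task 1 (finishes minute 75, plus 25-minute gap → minute 100). That puts its earliest start at minute 140; it finishes at 140 + 45 = minute 185.
After task 3 (finishes minute 185), task 4 can start at minute 185 and finishes at minute 244.

244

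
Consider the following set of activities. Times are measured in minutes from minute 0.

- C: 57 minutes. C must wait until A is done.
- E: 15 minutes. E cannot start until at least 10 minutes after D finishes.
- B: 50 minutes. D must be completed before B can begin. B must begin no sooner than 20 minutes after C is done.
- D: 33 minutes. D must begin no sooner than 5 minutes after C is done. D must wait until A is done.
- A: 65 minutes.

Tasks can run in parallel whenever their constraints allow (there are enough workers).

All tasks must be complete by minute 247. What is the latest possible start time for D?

164

To finish by minute 247, B (duration 50) must start no later than minute 197.
E must finish by minute 247; it takes 15 minutes, so it must start by 247 − 15 = minute 232.
For D: B (must start by minute 197); E (must start by minute 232, minus 10-minute gap → minute 222). The most restrictive is minute 197; with a 33-minute duration, D must start by minute 164.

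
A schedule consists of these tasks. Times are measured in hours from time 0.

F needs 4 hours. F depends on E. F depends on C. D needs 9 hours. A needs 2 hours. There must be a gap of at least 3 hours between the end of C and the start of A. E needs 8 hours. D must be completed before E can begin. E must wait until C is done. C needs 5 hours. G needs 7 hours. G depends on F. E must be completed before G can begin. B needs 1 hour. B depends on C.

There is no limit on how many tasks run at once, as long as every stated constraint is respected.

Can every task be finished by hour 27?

No

D has no prerequisites, so it starts at hour 0 and finishes at hour 9.
C has no prerequisites, so it starts at hour 0 and finishes at hour 5.
E has to wait for D (finishes hour 9); C (finishes hour 5). The latest of these is hour 9, so E runs hour 9 to 9 + 8 = hour 17.
For F: E (finishes hour 17); C (finishes hour 5). Taking the maximum gives a start of hour 17, and it finishes at 17 + 4 = hour 21.
G needs all of F (finishes hour 21); E (finishes hour 17). That puts its earliest start at hour 21; it finishes at 21 + 7 = hour 28.
B cannot begin until C (finishes hour 5). It runs from hour 5 to 5 + 1 = hour 6.
A cannot begin until C (finishes hour 5, plus 3-hour gap → hour 8). It runs from hour 8 to 8 + 2 = hour 10.
The earliest everything can be done is hour 28, which is after the deadline of 27, so it is not possible.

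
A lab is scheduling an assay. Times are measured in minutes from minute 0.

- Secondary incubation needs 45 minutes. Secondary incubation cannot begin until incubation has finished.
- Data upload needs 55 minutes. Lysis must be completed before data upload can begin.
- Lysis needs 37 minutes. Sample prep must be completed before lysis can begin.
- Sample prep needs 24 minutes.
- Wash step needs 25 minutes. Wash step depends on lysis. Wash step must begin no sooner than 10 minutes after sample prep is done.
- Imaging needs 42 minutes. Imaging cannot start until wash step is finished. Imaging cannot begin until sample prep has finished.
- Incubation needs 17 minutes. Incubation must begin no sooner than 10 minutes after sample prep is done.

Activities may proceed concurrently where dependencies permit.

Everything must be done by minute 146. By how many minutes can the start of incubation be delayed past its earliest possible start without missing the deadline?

50

Sample prep has no prerequisites, so it starts at minute 0 and finishes at minute 24.
After sample prep (finishes minute 24, plus 10-minute gap → minute 34), incubation can start at minute 34 and finishes at minute 51.

Working backward from the deadline:
Secondary incubation must finish by minute 146; it takes 45 minutes, so it must start by 146 − 45 = minute 101.
Incubation feeds into secondary incubation (must start by minute 101); so incubation must finish by minute 101 and therefore start by minute 84.
So incubation can start as early as minute 34 and as late as minute 84, giving 84 − 34 = 50 minutes of slack.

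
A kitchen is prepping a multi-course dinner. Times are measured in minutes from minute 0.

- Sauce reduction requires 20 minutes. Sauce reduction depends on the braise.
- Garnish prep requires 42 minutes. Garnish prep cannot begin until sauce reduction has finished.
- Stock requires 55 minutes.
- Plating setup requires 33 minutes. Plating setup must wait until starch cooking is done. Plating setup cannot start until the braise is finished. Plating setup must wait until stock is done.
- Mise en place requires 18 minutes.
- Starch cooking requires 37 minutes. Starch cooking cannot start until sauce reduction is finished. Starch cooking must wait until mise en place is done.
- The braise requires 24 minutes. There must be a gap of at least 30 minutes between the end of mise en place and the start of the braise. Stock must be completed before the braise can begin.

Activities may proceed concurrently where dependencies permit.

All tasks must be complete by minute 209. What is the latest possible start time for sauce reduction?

119

Plating setup must finish by minute 209; it takes 33 minutes, so it must start by 209 − 33 = minute 176.
Starch cooking must finish before plating setup (must start by minute 176). With a 37-minute duration, starch cooking must start by 176 − 37 = minute 139.
To finish by minute 209, garnish prep (duration 42) must start no later than minute 167.
For sauce reduction: starch cooking (must start by minute 139); garnish prep (must start by minute 167). The most restrictive is minute 139; with a 20-minute duration, sauce reduction must start by minute 119.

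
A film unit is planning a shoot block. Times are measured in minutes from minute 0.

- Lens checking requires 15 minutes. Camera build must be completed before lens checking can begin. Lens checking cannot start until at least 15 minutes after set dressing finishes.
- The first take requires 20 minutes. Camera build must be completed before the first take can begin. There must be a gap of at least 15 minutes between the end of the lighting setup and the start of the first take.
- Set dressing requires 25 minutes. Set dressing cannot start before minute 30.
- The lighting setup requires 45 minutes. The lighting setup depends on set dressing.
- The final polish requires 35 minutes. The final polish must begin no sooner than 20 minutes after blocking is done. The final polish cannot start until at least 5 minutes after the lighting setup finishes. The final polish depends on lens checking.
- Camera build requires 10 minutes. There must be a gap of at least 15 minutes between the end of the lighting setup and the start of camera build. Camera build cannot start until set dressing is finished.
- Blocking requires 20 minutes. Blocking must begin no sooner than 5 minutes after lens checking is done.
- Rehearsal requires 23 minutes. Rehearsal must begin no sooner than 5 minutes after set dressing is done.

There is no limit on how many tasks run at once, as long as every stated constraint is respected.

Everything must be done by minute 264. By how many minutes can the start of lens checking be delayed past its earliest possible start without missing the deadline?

44

After its own release at minute 30, set dressing can start at minute 30 and finishes at minute 55.
After set dressing (finishes minute 55), the lighting setup can start at minute 55 and finishes at minute 100.
Camera build has to wait for the lighting setup (finishes minute 100, plus 15-minute gap → minute 115); set dressing (finishes minute 55). The latest of these is minute 115, so camera build runs minute 115 to 115 + 10 = minute 125.
Lens checking cannot start until camera build (finishes minute 125); set dressing (finishes minute 55, plus 15-minute gap → minute 70). The controlling bound is minute 125, so lens checking finishes at 125 + 15 = minute 140.

Working backward from the deadline:
The final polish must finish by minute 264; it takes 35 minutes, so it must start by 264 − 35 = minute 229.
Blocking feeds into the final polish (must start by minute 229, minus 20-minute gap → minute 209); so blocking must finish by minute 209 and therefore start by minute 189.
Lens checking has several dependents: blocking (must start by minute 189, minus 5-minute gap → minute 184); the final polish (must start by minute 229). The earliest of those limits is minute 184, so lens checking must start by 184 − 15 = minute 169.
So lens checking can start as early as minute 125 and as late as minute 169, giving 169 − 125 = 44 minutes of slack.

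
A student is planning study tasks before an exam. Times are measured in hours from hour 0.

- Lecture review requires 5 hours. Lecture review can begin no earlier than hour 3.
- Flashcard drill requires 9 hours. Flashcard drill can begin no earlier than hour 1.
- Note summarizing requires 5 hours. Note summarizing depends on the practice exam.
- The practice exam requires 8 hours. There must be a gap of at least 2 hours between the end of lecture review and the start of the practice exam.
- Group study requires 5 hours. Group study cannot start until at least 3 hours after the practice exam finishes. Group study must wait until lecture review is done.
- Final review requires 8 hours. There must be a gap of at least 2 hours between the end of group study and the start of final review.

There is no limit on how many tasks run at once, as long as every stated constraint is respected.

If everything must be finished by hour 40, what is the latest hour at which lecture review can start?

To finish by hour 40, final review (duration 8) must start no later than hour 32.
Group study feeds into final review (must start by hour 32, minus 2-hour gap → hour 30); so group study must finish by hour 30 and therefore start by hour 25.
Note summarizing must finish by hour 40; it takes 5 hours, so it must start by 40 − 5 = hour 35.
For the practice exam: group study (must start by hour 25, minus 3-hour gap → hour 22); note summarizing (must start by hour 35). The most restrictive is hour 22; with an 8-hour duration, the practice exam must start by hour 14.
Lecture review feeds the practice exam (must start by hour 14, minus 2-hour gap → hour 12); group study (must start by hour 25). Taking the minimum, lecture review must finish by hour 12 and start by 12 − 5 = hour 7.

7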